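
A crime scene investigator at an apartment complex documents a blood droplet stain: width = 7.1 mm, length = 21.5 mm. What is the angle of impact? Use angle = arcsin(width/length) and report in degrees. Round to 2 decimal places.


Blood spatter impact angle calculation:
width / length = 7.1 / 21.5 = 0.330233
angle = arcsin(0.330233)
angle = 19.28 degrees

19.28


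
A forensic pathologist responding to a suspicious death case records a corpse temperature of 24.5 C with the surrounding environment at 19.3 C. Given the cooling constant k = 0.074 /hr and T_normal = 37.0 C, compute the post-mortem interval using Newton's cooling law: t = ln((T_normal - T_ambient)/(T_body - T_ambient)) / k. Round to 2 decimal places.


Using Newton's law of cooling:
t = ln((T_normal - T_ambient) / (T_body - T_ambient)) / k
T_normal - T_ambient = 17.7
T_body - T_ambient = 5.2
Ratio = 3.403846
ln(ratio) = 1.224906
t = 1.224906 / 0.074 = 16.55 hours

16.55


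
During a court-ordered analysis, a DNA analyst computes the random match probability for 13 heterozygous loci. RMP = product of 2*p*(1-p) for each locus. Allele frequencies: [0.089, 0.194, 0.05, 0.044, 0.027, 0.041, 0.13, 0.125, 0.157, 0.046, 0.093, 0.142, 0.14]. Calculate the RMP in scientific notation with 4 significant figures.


Computing RMP for 13 loci:
Locus 1: 2 * 0.089 * 0.911 = 0.162158
Locus 2: 2 * 0.194 * 0.806 = 0.312728
Locus 3: 2 * 0.05 * 0.95 = 0.095
Locus 4: 2 * 0.044 * 0.956 = 0.084128
Locus 5: 2 * 0.027 * 0.973 = 0.052542
Locus 6: 2 * 0.041 * 0.959 = 0.078638
Locus 7: 2 * 0.13 * 0.87 = 0.2262
Locus 8: 2 * 0.125 * 0.875 = 0.21875
Locus 9: 2 * 0.157 * 0.843 = 0.264702
Locus 10: 2 * 0.046 * 0.954 = 0.087768
Locus 11: 2 * 0.093 * 0.907 = 0.168702
Locus 12: 2 * 0.142 * 0.858 = 0.243672
Locus 13: 2 * 0.14 * 0.86 = 0.2408
RMP = 1.906e-11

1.906e-11


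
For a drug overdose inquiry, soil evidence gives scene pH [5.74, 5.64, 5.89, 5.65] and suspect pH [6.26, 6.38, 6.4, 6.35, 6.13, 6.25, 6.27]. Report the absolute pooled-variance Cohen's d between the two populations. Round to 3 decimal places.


Pooled-variance Cohen's d for soil pH comparison:
Scene mean = 22.92 / 4 = 5.73
Suspect mean = 44.04 / 7 = 6.291429
Scene sample variance s_s^2 = 0.0134
Suspect sample variance s_c^2 = 0.008714
Pooled variance = ((n_s-1)*s_s^2 + (n_c-1)*s_c^2) / (n_s + n_c - 2) = 0.010276
Pooled SD = sqrt(0.010276) = 0.101371
Mean difference = -0.561429
|d| = |-0.561429| / 0.101371 = 5.538

5.538


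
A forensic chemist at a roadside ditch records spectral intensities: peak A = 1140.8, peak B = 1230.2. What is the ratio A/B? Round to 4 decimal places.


Spectral peak ratio:
Peak A = 1140.8 counts
Peak B = 1230.2 counts
Ratio = 1140.8 / 1230.2 = 0.9273

0.9273


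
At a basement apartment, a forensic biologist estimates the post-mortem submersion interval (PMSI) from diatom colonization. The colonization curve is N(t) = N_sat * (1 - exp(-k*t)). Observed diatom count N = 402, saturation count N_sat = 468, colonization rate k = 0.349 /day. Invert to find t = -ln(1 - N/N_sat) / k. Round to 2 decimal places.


PMSI from diatom colonization curve:
N / N_sat = 402 / 468 = 0.858974
1 - N/N_sat = 0.141026
ln(1 - N/N_sat) = -1.958811
t = -ln(1 - N/N_sat) / k = -(-1.958811) / 0.349 = 5.61 days

5.61


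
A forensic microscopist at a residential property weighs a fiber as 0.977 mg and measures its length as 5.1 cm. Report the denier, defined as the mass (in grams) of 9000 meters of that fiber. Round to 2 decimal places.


Denier calculation:
Mass in grams = 0.977 mg / 1000 = 0.000977 g
Length in meters = 5.1 cm / 100 = 0.051 m
Linear density = mass / length = 0.000977 / 0.051 = 0.01915686 g/m
Denier = (g/m) * 9000 = 0.01915686 * 9000 = 172.41

172.41


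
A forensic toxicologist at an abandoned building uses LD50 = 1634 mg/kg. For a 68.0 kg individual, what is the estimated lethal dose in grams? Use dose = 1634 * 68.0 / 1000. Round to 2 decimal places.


Lethal dose calculation:
Lethal dose = LD50 * body_weight / 1000
= 1634 * 68.0 / 1000
= 111112 / 1000
= 111.11 g

111.11


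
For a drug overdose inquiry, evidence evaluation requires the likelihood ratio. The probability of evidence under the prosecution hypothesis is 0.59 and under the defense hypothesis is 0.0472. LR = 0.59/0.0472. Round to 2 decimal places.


Likelihood ratio calculation:
LR = P(E|Hp) / P(E|Hd)
LR = 0.59 / 0.0472
LR = 12.50

12.50


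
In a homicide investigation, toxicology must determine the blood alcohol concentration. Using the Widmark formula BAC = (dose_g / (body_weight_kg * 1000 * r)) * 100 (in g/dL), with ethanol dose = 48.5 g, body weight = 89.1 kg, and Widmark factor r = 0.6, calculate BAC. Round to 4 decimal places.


Applying the Widmark formula:
BAC = (dose_g / (body_wt * 1000 * r)) * 100
Denominator = 89.1 * 1000 * 0.6 = 53460
BAC = (48.5 / 53460) * 100
BAC = 0.0907 g/dL

0.0907


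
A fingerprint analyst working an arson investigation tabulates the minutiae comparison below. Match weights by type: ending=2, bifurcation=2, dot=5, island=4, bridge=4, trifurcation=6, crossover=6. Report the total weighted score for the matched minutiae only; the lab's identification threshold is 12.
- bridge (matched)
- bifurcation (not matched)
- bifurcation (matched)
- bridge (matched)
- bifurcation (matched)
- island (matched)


Weighted minutiae match score:
  bridge: matched, +4 (running total 4)
  bifurcation: not matched, +0
  bifurcation: matched, +2 (running total 6)
  bridge: matched, +4 (running total 10)
  bifurcation: matched, +2 (running total 12)
  island: matched, +4 (running total 16)
Total score = 16
Threshold = 12; verdict = identification

16


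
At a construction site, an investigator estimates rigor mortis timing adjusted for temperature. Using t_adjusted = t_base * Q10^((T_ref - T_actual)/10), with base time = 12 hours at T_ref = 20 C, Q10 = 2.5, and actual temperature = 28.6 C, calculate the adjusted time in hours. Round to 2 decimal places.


Rigor mortis time adjustment:
Exponent = (T_ref - T_actual) / 10 = (20 - 28.6) / 10 = -0.86
Q10 factor = 2.5^-0.86 = 0.45475
t_adjusted = 12 * 0.45475 = 5.46 hours

5.46


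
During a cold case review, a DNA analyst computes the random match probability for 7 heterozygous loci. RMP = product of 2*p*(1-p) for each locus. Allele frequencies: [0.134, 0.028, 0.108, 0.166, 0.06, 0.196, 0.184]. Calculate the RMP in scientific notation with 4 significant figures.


Computing RMP for 7 loci:
Locus 1: 2 * 0.134 * 0.866 = 0.232088
Locus 2: 2 * 0.028 * 0.972 = 0.054432
Locus 3: 2 * 0.108 * 0.892 = 0.192672
Locus 4: 2 * 0.166 * 0.834 = 0.276888
Locus 5: 2 * 0.06 * 0.94 = 0.1128
Locus 6: 2 * 0.196 * 0.804 = 0.315168
Locus 7: 2 * 0.184 * 0.816 = 0.300288
RMP = 7.195e-06

7.195e-06


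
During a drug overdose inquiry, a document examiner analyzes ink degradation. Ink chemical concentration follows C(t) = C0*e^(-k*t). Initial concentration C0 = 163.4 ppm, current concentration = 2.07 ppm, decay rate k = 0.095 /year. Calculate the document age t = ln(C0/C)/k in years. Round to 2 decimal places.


Document age estimation:
C0/C = 163.4 / 2.07 = 78.937198
ln(C0/C) = 4.368653
t = 4.368653 / 0.095 = 45.99 years

45.99


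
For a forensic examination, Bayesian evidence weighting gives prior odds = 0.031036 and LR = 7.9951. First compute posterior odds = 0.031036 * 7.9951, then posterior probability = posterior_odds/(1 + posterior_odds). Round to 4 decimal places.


Bayesian evidence evaluation:
Posterior odds = prior_odds * LR = 0.031036 * 7.9951 = 0.2481359
Posterior probability = posterior_odds / (1 + posterior_odds)
= 0.2481359 / (1 + 0.2481359)
= 0.2481359 / 1.2481359
= 0.1988

0.1988


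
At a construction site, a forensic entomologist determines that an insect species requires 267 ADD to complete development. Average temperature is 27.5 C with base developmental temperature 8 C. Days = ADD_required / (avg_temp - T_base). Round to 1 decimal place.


Insect development time:
Effective temperature = avg_temp - T_base = 27.5 - 8 = 19.5 C
Days = ADD / effective_temp = 267 / 19.5 = 13.7 days

13.7


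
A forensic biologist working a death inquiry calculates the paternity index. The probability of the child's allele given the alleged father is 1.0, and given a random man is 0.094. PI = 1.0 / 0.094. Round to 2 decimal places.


Paternity Index calculation:
PI = P(allele|father) / P(allele|random)
PI = 1.0 / 0.094
PI = 10.64

10.64


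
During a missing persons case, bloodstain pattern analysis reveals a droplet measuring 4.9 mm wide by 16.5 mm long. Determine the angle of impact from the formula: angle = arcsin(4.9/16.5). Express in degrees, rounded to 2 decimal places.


Blood spatter impact angle calculation:
width / length = 4.9 / 16.5 = 0.29697
angle = arcsin(0.29697)
angle = 17.28 degrees

17.28


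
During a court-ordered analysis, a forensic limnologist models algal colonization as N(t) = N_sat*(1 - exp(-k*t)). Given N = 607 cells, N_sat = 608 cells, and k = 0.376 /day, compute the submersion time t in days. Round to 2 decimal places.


PMSI from diatom colonization curve:
N / N_sat = 607 / 608 = 0.998355
1 - N/N_sat = 0.001645
ln(1 - N/N_sat) = -6.410015
t = -ln(1 - N/N_sat) / k = -(-6.410015) / 0.376 = 17.05 days

17.05


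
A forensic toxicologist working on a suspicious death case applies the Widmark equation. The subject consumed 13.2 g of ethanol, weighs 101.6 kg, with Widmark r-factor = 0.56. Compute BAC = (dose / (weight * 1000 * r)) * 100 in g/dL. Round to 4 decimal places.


Applying the Widmark formula:
BAC = (dose_g / (body_wt * 1000 * r)) * 100
Denominator = 101.6 * 1000 * 0.56 = 56896
BAC = (13.2 / 56896) * 100
BAC = 0.0232 g/dL

0.0232


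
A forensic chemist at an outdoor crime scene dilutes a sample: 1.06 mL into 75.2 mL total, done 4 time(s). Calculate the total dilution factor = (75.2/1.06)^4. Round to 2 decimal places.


Dilution factor calculation:
Single dilution = V_total / V_sample = 75.2 / 1.06 ≈ 70.943396
Number of dilutions = 4
Total DF = (75.2 / 1.06)^4 (full precision, rounded at the end) = 25330741.40

25330741.40


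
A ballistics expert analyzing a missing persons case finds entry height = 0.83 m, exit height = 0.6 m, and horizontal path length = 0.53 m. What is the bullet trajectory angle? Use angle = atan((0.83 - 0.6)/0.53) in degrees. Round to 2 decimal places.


Bullet trajectory angle:
Height difference = 0.83 - 0.6 = 0.23 m
angle = atan(0.23 / 0.53)
angle = atan(0.433962)
angle = 23.46 degrees

23.46


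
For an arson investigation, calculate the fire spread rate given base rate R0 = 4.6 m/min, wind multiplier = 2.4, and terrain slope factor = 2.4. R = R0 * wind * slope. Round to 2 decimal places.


Fire spread rate calculation:
R = R0 * wind_factor * slope_factor
= 4.6 * 2.4 * 2.4
= 11.04 * 2.4
= 26.50 m/min

26.50


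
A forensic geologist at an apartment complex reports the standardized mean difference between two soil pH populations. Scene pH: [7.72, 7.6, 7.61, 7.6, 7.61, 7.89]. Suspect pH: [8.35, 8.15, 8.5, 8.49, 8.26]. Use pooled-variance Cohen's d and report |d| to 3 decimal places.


Pooled-variance Cohen's d for soil pH comparison:
Scene mean = 46.03 / 6 = 7.671667
Suspect mean = 41.75 / 5 = 8.35
Scene sample variance s_s^2 = 0.013577
Suspect sample variance s_c^2 = 0.02255
Pooled variance = ((n_s-1)*s_s^2 + (n_c-1)*s_c^2) / (n_s + n_c - 2) = 0.017565
Pooled SD = sqrt(0.017565) = 0.132533
Mean difference = -0.678333
|d| = |-0.678333| / 0.132533 = 5.118

5.118


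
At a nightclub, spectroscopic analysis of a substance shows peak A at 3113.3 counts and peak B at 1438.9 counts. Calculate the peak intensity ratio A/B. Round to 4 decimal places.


Spectral peak ratio:
Peak A = 3113.3 counts
Peak B = 1438.9 counts
Ratio = 3113.3 / 1438.9 = 2.1637

2.1637


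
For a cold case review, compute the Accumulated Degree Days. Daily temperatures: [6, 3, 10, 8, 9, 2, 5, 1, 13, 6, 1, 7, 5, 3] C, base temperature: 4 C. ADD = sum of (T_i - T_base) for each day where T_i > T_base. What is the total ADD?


Computing ADD day by day:
Day 1: max(0, 6 - 4) = 2
Day 2: max(0, 3 - 4) = 0
Day 3: max(0, 10 - 4) = 6
Day 4: max(0, 8 - 4) = 4
Day 5: max(0, 9 - 4) = 5
Day 6: max(0, 2 - 4) = 0
Day 7: max(0, 5 - 4) = 1
Day 8: max(0, 1 - 4) = 0
Day 9: max(0, 13 - 4) = 9
Day 10: max(0, 6 - 4) = 2
Day 11: max(0, 1 - 4) = 0
Day 12: max(0, 7 - 4) = 3
Day 13: max(0, 5 - 4) = 1
Day 14: max(0, 3 - 4) = 0
Total ADD = 33

33


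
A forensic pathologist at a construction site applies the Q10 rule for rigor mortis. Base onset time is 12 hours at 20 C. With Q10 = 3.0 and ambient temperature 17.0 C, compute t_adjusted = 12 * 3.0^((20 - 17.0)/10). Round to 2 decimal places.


Rigor mortis time adjustment:
Exponent = (T_ref - T_actual) / 10 = (20 - 17.0) / 10 = 0.3
Q10 factor = 3.0^0.3 = 1.39039
t_adjusted = 12 * 1.39039 = 16.68 hours

16.68


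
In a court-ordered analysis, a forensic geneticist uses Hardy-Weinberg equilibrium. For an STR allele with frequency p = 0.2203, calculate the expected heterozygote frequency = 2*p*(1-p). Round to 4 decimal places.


Hardy-Weinberg heterozygote frequency:
q = 1 - p = 1 - 0.2203 = 0.7797
2pq = 2 * 0.2203 * 0.7797 = 0.3435

0.3435


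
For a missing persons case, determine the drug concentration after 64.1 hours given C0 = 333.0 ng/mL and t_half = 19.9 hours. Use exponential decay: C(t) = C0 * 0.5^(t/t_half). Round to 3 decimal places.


Drug concentration decay:
Number of half-lives = t / t_half = 64.1 / 19.9 = 3.221106
Decay factor = 0.5^3.221106 = 0.10723844
C(t) = 333.0 * 0.10723844 = 35.710 ng/mL

35.710


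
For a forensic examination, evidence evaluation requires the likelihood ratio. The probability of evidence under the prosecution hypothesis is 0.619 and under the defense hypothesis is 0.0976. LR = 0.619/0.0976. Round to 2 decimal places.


Likelihood ratio calculation:
LR = P(E|Hp) / P(E|Hd)
LR = 0.619 / 0.0976
LR = 6.34

6.34


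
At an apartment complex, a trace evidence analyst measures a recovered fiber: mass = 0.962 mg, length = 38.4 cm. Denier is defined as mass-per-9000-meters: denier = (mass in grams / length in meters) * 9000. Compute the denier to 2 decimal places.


Denier calculation:
Mass in grams = 0.962 mg / 1000 = 0.000962 g
Length in meters = 38.4 cm / 100 = 0.384 m
Linear density = mass / length = 0.000962 / 0.384 = 0.00250521 g/m
Denier = (g/m) * 9000 = 0.00250521 * 9000 = 22.55

22.55


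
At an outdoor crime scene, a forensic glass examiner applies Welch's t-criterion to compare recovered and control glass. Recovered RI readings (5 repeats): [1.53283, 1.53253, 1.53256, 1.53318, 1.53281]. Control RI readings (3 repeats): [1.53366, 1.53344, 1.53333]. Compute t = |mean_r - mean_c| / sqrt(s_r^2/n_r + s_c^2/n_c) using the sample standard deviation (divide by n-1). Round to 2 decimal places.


Welch's t-criterion for glass RI comparison:
Recovered mean = sum / n_r = 7.66391 / 5 = 1.532782
Control mean = sum / n_c = 4.60043 / 3 = 1.5334767
Recovered sample variance s_r^2 = 6.857e-08
Control sample variance s_c^2 = 2.82333e-08
Welch SE (unpooled) = sqrt(s_r^2/n_r + s_c^2/n_c) = sqrt(1.3714e-08 + 9.41111e-09) = sqrt(2.31251e-08) = 0.000152069
|mean_r - mean_c| = 0.000694667
t = 0.000694667 / 0.000152069 = 4.57

4.57


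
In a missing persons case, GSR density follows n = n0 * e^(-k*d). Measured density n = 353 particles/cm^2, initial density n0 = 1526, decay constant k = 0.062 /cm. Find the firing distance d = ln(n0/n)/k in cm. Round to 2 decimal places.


GSR distance calculation:
n0/n = 1526 / 353 = 4.322946
ln(n0/n) = 1.463937
d = 1.463937 / 0.062 = 23.61 cm

23.61


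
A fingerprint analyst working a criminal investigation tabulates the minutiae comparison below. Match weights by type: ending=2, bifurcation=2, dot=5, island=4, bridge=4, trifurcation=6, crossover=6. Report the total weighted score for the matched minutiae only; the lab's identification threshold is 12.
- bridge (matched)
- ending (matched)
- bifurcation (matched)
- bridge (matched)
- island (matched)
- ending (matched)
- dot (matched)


Weighted minutiae match score:
  bridge: matched, +4 (running total 4)
  ending: matched, +2 (running total 6)
  bifurcation: matched, +2 (running total 8)
  bridge: matched, +4 (running total 12)
  island: matched, +4 (running total 16)
  ending: matched, +2 (running total 18)
  dot: matched, +5 (running total 23)
Total score = 23
Threshold = 12; verdict = identification

23


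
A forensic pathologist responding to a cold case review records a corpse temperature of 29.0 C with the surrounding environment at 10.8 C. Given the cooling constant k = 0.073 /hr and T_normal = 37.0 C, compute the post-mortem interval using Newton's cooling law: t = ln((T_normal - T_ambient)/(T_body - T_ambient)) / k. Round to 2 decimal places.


Using Newton's law of cooling:
t = ln((T_normal - T_ambient) / (T_body - T_ambient)) / k
T_normal - T_ambient = 26.2
T_body - T_ambient = 18.2
Ratio = 1.43956
ln(ratio) = 0.364338
t = 0.364338 / 0.073 = 4.99 hours

4.99


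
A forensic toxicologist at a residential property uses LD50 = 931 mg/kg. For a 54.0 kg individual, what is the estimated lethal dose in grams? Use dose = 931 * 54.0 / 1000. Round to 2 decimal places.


Lethal dose calculation:
Lethal dose = LD50 * body_weight / 1000
= 931 * 54.0 / 1000
= 50274 / 1000
= 50.27 g

50.27


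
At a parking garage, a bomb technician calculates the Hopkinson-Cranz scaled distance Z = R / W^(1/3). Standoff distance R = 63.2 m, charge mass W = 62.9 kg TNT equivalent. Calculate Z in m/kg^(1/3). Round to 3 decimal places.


Scaled distance calculation:
W^(1/3) = 62.9^(1/3) = 3.976951
Z = R / W^(1/3) = 63.2 / 3.976951
Z = 15.892 m/kg^(1/3)

15.892


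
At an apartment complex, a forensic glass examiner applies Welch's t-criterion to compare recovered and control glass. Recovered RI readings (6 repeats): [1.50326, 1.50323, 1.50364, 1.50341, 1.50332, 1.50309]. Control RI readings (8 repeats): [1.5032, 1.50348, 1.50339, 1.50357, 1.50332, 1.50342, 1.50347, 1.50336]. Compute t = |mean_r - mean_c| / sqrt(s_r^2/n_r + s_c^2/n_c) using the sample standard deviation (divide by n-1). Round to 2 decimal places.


Welch's t-criterion for glass RI comparison:
Recovered mean = sum / n_r = 9.01995 / 6 = 1.503325
Control mean = sum / n_c = 12.02721 / 8 = 1.5034013
Recovered sample variance s_r^2 = 3.499e-08
Control sample variance s_c^2 = 1.26696e-08
Welch SE (unpooled) = sqrt(s_r^2/n_r + s_c^2/n_c) = sqrt(5.83167e-09 + 1.58371e-09) = sqrt(7.41538e-09) = 8.61126e-05
|mean_r - mean_c| = 7.625e-05
t = 7.625e-05 / 8.61126e-05 = 0.89

0.89


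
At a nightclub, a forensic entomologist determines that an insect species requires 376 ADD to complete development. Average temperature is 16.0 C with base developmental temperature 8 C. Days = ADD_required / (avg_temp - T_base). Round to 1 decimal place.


Insect development time:
Effective temperature = avg_temp - T_base = 16.0 - 8 = 8.0 C
Days = ADD / effective_temp = 376 / 8.0 = 47.0 days

47.0


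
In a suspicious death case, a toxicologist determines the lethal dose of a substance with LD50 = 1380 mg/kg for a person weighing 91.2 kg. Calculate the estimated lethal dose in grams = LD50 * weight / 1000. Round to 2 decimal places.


Lethal dose calculation:
Lethal dose = LD50 * body_weight / 1000
= 1380 * 91.2 / 1000
= 125856 / 1000
= 125.86 g

125.86


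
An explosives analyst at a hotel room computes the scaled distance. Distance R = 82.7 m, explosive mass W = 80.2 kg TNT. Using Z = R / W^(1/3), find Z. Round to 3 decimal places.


Scaled distance calculation:
W^(1/3) = 80.2^(1/3) = 4.312457
Z = R / W^(1/3) = 82.7 / 4.312457
Z = 19.177 m/kg^(1/3)

19.177


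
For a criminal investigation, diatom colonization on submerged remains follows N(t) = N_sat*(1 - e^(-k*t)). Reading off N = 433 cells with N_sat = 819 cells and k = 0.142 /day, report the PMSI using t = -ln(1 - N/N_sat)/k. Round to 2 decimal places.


PMSI from diatom colonization curve:
N / N_sat = 433 / 819 = 0.528694
1 - N/N_sat = 0.471306
ln(1 - N/N_sat) = -0.752248
t = -ln(1 - N/N_sat) / k = -(-0.752248) / 0.142 = 5.30 days

5.30


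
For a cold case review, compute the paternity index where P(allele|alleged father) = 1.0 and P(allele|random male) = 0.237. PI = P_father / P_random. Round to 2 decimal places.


Paternity Index calculation:
PI = P(allele|father) / P(allele|random)
PI = 1.0 / 0.237
PI = 4.22

4.22


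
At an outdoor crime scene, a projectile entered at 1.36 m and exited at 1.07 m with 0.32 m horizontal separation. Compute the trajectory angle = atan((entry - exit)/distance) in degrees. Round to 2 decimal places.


Bullet trajectory angle:
Height difference = 1.36 - 1.07 = 0.29 m
angle = atan(0.29 / 0.32)
angle = atan(0.90625)
angle = 42.18 degrees

42.18


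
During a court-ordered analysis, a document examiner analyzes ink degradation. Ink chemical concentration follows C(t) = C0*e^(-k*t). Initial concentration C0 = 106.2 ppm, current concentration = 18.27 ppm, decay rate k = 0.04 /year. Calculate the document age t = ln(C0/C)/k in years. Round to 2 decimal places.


Document age estimation:
C0/C = 106.2 / 18.27 = 5.812808
ln(C0/C) = 1.760064
t = 1.760064 / 0.04 = 44.00 years

44.00


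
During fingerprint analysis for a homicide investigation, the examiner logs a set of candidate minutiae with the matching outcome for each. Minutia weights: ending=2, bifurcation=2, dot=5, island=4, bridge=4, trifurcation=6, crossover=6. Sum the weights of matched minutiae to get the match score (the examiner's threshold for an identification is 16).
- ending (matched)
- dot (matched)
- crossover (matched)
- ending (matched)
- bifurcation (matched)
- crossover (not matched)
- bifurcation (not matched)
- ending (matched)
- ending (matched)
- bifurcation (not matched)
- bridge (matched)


Weighted minutiae match score:
  ending: matched, +2 (running total 2)
  dot: matched, +5 (running total 7)
  crossover: matched, +6 (running total 13)
  ending: matched, +2 (running total 15)
  bifurcation: matched, +2 (running total 17)
  crossover: not matched, +0
  bifurcation: not matched, +0
  ending: matched, +2 (running total 19)
  ending: matched, +2 (running total 21)
  bifurcation: not matched, +0
  bridge: matched, +4 (running total 25)
Total score = 25
Threshold = 16; verdict = identification

25


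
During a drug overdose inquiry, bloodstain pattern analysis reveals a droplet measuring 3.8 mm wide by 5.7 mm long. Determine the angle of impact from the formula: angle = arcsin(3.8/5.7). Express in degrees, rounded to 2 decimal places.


Blood spatter impact angle calculation:
width / length = 3.8 / 5.7 = 0.666667
angle = arcsin(0.666667)
angle = 41.81 degrees

41.81


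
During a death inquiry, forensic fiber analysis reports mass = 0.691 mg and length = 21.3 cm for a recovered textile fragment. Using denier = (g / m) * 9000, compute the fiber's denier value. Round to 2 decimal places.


Denier calculation:
Mass in grams = 0.691 mg / 1000 = 0.000691 g
Length in meters = 21.3 cm / 100 = 0.213 m
Linear density = mass / length = 0.000691 / 0.213 = 0.00324413 g/m
Denier = (g/m) * 9000 = 0.00324413 * 9000 = 29.20

29.20


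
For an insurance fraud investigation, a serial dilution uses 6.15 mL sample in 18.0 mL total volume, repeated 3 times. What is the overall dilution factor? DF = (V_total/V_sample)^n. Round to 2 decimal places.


Dilution factor calculation:
Single dilution = V_total / V_sample = 18.0 / 6.15 ≈ 2.926829
Number of dilutions = 3
Total DF = (18.0 / 6.15)^3 (full precision, rounded at the end) = 25.07

25.07


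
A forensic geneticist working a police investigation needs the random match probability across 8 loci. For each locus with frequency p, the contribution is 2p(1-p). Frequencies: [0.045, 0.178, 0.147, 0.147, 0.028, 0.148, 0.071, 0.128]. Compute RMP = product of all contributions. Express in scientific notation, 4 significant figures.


Computing RMP for 8 loci:
Locus 1: 2 * 0.045 * 0.955 = 0.08595
Locus 2: 2 * 0.178 * 0.822 = 0.292632
Locus 3: 2 * 0.147 * 0.853 = 0.250782
Locus 4: 2 * 0.147 * 0.853 = 0.250782
Locus 5: 2 * 0.028 * 0.972 = 0.054432
Locus 6: 2 * 0.148 * 0.852 = 0.252192
Locus 7: 2 * 0.071 * 0.929 = 0.131918
Locus 8: 2 * 0.128 * 0.872 = 0.223232
RMP = 6.394e-07

6.394e-07


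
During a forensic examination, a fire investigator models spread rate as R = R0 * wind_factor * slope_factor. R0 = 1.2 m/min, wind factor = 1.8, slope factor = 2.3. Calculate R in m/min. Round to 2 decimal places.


Fire spread rate calculation:
R = R0 * wind_factor * slope_factor
= 1.2 * 1.8 * 2.3
= 2.16 * 2.3
= 4.97 m/min

4.97


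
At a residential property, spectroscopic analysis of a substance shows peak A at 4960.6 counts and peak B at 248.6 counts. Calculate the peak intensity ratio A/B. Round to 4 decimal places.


Spectral peak ratio:
Peak A = 4960.6 counts
Peak B = 248.6 counts
Ratio = 4960.6 / 248.6 = 19.9541

19.9541


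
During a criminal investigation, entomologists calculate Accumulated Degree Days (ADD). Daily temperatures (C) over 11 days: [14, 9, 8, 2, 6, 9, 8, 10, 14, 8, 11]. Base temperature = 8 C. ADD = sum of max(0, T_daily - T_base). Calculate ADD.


Computing ADD day by day:
Day 1: max(0, 14 - 8) = 6
Day 2: max(0, 9 - 8) = 1
Day 3: max(0, 8 - 8) = 0
Day 4: max(0, 2 - 8) = 0
Day 5: max(0, 6 - 8) = 0
Day 6: max(0, 9 - 8) = 1
Day 7: max(0, 8 - 8) = 0
Day 8: max(0, 10 - 8) = 2
Day 9: max(0, 14 - 8) = 6
Day 10: max(0, 8 - 8) = 0
Day 11: max(0, 11 - 8) = 3
Total ADD = 19

19


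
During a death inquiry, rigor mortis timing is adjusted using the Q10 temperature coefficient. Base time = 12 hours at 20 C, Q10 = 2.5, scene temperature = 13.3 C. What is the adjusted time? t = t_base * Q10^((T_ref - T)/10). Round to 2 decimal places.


Rigor mortis time adjustment:
Exponent = (T_ref - T_actual) / 10 = (20 - 13.3) / 10 = 0.67
Q10 factor = 2.5^0.67 = 1.84765
t_adjusted = 12 * 1.84765 = 22.17 hours

22.17


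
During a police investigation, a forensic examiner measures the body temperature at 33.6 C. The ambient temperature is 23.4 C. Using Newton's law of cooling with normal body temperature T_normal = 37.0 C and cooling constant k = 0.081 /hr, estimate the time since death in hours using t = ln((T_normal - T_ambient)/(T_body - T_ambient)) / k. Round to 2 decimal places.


Using Newton's law of cooling:
t = ln((T_normal - T_ambient) / (T_body - T_ambient)) / k
T_normal - T_ambient = 13.6
T_body - T_ambient = 10.2
Ratio = 1.333333
ln(ratio) = 0.287682
t = 0.287682 / 0.081 = 3.55 hours

3.55


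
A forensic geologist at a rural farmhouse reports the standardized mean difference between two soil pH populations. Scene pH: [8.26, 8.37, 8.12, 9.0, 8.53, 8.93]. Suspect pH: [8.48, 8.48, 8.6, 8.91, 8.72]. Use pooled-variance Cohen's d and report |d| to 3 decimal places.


Pooled-variance Cohen's d for soil pH comparison:
Scene mean = 51.21 / 6 = 8.535
Suspect mean = 43.19 / 5 = 8.638
Scene sample variance s_s^2 = 0.12947
Suspect sample variance s_c^2 = 0.03302
Pooled variance = ((n_s-1)*s_s^2 + (n_c-1)*s_c^2) / (n_s + n_c - 2) = 0.086603
Pooled SD = sqrt(0.086603) = 0.294284
Mean difference = -0.103
|d| = |-0.103| / 0.294284 = 0.350

0.350


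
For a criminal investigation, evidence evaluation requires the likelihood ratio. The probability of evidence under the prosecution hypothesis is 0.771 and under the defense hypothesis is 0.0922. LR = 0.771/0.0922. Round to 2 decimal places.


Likelihood ratio calculation:
LR = P(E|Hp) / P(E|Hd)
LR = 0.771 / 0.0922
LR = 8.36

8.36


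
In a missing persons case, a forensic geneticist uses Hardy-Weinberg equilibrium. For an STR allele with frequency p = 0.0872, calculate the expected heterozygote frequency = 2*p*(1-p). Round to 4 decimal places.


Hardy-Weinberg heterozygote frequency:
q = 1 - p = 1 - 0.0872 = 0.9128
2pq = 2 * 0.0872 * 0.9128 = 0.1592

0.1592


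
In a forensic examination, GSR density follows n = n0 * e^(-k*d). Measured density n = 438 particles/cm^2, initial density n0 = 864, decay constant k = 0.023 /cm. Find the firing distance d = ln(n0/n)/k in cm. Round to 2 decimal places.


GSR distance calculation:
n0/n = 864 / 438 = 1.972603
ln(n0/n) = 0.679354
d = 0.679354 / 0.023 = 29.54 cm

29.54


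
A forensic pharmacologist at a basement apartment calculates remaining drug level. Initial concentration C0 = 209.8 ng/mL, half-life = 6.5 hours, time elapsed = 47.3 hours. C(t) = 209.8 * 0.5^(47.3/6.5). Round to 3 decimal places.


Drug concentration decay:
Number of half-lives = t / t_half = 47.3 / 6.5 = 7.276923
Decay factor = 0.5^7.276923 = 0.00644804
C(t) = 209.8 * 0.00644804 = 1.353 ng/mL

1.353


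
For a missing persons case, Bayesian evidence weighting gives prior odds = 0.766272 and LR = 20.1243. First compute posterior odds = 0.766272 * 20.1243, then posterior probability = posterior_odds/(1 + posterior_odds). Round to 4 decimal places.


Bayesian evidence evaluation:
Posterior odds = prior_odds * LR = 0.766272 * 20.1243 = 15.42069
Posterior probability = posterior_odds / (1 + posterior_odds)
= 15.42069 / (1 + 15.42069)
= 15.42069 / 16.42069
= 0.9391

0.9391


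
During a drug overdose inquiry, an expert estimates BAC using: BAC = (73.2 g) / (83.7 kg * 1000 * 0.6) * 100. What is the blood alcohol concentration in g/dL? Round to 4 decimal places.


Applying the Widmark formula:
BAC = (dose_g / (body_wt * 1000 * r)) * 100
Denominator = 83.7 * 1000 * 0.6 = 50220
BAC = (73.2 / 50220) * 100
BAC = 0.1458 g/dL

0.1458


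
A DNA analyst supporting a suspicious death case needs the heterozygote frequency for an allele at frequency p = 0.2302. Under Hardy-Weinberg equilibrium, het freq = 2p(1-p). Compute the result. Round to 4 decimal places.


Hardy-Weinberg heterozygote frequency:
q = 1 - p = 1 - 0.2302 = 0.7698
2pq = 2 * 0.2302 * 0.7698 = 0.3544

0.3544


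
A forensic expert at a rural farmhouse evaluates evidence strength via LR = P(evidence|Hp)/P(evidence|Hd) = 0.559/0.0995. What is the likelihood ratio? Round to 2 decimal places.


Likelihood ratio calculation:
LR = P(E|Hp) / P(E|Hd)
LR = 0.559 / 0.0995
LR = 5.62

5.62


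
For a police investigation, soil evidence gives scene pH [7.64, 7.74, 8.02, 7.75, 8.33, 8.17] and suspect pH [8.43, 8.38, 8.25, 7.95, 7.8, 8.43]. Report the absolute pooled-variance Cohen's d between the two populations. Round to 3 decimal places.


Pooled-variance Cohen's d for soil pH comparison:
Scene mean = 47.65 / 6 = 7.941667
Suspect mean = 49.24 / 6 = 8.206667
Scene sample variance s_s^2 = 0.075497
Suspect sample variance s_c^2 = 0.072587
Pooled variance = ((n_s-1)*s_s^2 + (n_c-1)*s_c^2) / (n_s + n_c - 2) = 0.074042
Pooled SD = sqrt(0.074042) = 0.272107
Mean difference = -0.265
|d| = |-0.265| / 0.272107 = 0.974

0.974


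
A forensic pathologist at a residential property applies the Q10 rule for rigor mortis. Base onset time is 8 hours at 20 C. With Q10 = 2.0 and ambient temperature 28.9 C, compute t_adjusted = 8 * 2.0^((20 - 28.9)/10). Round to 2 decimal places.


Rigor mortis time adjustment:
Exponent = (T_ref - T_actual) / 10 = (20 - 28.9) / 10 = -0.89
Q10 factor = 2.0^-0.89 = 0.53961
t_adjusted = 8 * 0.53961 = 4.32 hours

4.32


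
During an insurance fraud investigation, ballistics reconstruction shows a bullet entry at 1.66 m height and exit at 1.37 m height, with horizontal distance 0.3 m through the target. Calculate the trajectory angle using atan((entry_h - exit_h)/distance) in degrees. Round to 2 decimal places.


Bullet trajectory angle:
Height difference = 1.66 - 1.37 = 0.29 m
angle = atan(0.29 / 0.3)
angle = atan(0.966667)
angle = 44.03 degrees

44.03


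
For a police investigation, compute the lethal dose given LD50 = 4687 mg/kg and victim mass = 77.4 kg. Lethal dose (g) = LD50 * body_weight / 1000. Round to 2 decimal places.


Lethal dose calculation:
Lethal dose = LD50 * body_weight / 1000
= 4687 * 77.4 / 1000
= 362773.8 / 1000
= 362.77 g

362.77


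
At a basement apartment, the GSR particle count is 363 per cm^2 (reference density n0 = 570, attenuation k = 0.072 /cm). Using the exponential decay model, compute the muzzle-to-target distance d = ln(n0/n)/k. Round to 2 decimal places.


GSR distance calculation:
n0/n = 570 / 363 = 1.570248
ln(n0/n) = 0.451234
d = 0.451234 / 0.072 = 6.27 cm

6.27


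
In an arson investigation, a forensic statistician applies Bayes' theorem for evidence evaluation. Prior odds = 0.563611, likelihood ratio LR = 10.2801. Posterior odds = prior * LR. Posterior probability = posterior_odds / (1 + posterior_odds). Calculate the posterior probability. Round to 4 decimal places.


Bayesian evidence evaluation:
Posterior odds = prior_odds * LR = 0.563611 * 10.2801 = 5.793977
Posterior probability = posterior_odds / (1 + posterior_odds)
= 5.793977 / (1 + 5.793977)
= 5.793977 / 6.793977
= 0.8528

0.8528


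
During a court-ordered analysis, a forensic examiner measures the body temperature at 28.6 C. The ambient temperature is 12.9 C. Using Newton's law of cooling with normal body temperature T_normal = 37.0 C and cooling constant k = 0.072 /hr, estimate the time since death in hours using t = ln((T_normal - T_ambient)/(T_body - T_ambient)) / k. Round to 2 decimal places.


Using Newton's law of cooling:
t = ln((T_normal - T_ambient) / (T_body - T_ambient)) / k
T_normal - T_ambient = 24.1
T_body - T_ambient = 15.7
Ratio = 1.535032
ln(ratio) = 0.428551
t = 0.428551 / 0.072 = 5.95 hours

5.95


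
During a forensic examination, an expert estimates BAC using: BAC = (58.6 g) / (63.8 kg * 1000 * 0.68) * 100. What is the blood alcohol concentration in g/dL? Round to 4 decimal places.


Applying the Widmark formula:
BAC = (dose_g / (body_wt * 1000 * r)) * 100
Denominator = 63.8 * 1000 * 0.68 = 43384
BAC = (58.6 / 43384) * 100
BAC = 0.1351 g/dL

0.1351


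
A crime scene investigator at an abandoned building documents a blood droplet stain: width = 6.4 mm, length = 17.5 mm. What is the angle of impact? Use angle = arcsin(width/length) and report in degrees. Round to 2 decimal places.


Blood spatter impact angle calculation:
width / length = 6.4 / 17.5 = 0.365714
angle = arcsin(0.365714)
angle = 21.45 degrees

21.45


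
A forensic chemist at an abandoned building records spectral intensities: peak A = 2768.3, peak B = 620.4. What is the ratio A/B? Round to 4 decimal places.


Spectral peak ratio:
Peak A = 2768.3 counts
Peak B = 620.4 counts
Ratio = 2768.3 / 620.4 = 4.4621

4.4621


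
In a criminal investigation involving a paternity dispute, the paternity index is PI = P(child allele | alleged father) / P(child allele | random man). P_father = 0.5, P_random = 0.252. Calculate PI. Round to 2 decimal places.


Paternity Index calculation:
PI = P(allele|father) / P(allele|random)
PI = 0.5 / 0.252
PI = 1.98

1.98


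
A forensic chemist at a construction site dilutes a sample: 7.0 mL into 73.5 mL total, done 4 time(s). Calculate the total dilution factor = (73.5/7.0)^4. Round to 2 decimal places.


Dilution factor calculation:
Single dilution = V_total / V_sample = 73.5 / 7.0 ≈ 10.5
Number of dilutions = 4
Total DF = (73.5 / 7.0)^4 (full precision, rounded at the end) = 12155.06

12155.06


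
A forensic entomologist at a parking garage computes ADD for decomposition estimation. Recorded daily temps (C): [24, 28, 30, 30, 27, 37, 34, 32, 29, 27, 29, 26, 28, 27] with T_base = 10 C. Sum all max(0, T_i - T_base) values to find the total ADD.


Computing ADD day by day:
Day 1: max(0, 24 - 10) = 14
Day 2: max(0, 28 - 10) = 18
Day 3: max(0, 30 - 10) = 20
Day 4: max(0, 30 - 10) = 20
Day 5: max(0, 27 - 10) = 17
Day 6: max(0, 37 - 10) = 27
Day 7: max(0, 34 - 10) = 24
Day 8: max(0, 32 - 10) = 22
Day 9: max(0, 29 - 10) = 19
Day 10: max(0, 27 - 10) = 17
Day 11: max(0, 29 - 10) = 19
Day 12: max(0, 26 - 10) = 16
Day 13: max(0, 28 - 10) = 18
Day 14: max(0, 27 - 10) = 17
Total ADD = 268

268


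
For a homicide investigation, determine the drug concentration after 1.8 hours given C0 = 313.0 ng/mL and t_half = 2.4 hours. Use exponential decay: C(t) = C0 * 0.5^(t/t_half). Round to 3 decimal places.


Drug concentration decay:
Number of half-lives = t / t_half = 1.8 / 2.4 = 0.75
Decay factor = 0.5^0.75 = 0.59460356
C(t) = 313.0 * 0.59460356 = 186.111 ng/mL

186.111


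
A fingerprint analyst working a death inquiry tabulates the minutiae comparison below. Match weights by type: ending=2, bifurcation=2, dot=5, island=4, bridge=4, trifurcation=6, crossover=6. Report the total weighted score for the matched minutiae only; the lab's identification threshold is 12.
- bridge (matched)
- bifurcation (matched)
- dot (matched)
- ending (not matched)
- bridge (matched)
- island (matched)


Weighted minutiae match score:
  bridge: matched, +4 (running total 4)
  bifurcation: matched, +2 (running total 6)
  dot: matched, +5 (running total 11)
  ending: not matched, +0
  bridge: matched, +4 (running total 15)
  island: matched, +4 (running total 19)
Total score = 19
Threshold = 12; verdict = identification

19


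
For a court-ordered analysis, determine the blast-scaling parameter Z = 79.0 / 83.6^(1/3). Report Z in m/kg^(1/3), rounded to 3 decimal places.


Scaled distance calculation:
W^(1/3) = 83.6^(1/3) = 4.372556
Z = R / W^(1/3) = 79.0 / 4.372556
Z = 18.067 m/kg^(1/3)

18.067


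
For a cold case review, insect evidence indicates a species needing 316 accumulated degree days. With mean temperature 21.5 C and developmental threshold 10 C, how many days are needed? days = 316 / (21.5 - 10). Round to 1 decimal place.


Insect development time:
Effective temperature = avg_temp - T_base = 21.5 - 10 = 11.5 C
Days = ADD / effective_temp = 316 / 11.5 = 27.5 days

27.5


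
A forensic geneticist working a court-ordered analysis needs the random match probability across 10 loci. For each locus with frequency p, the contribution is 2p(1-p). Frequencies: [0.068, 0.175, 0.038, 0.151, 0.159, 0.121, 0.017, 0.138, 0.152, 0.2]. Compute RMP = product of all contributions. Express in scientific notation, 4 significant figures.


Computing RMP for 10 loci:
Locus 1: 2 * 0.068 * 0.932 = 0.126752
Locus 2: 2 * 0.175 * 0.825 = 0.28875
Locus 3: 2 * 0.038 * 0.962 = 0.073112
Locus 4: 2 * 0.151 * 0.849 = 0.256398
Locus 5: 2 * 0.159 * 0.841 = 0.267438
Locus 6: 2 * 0.121 * 0.879 = 0.212718
Locus 7: 2 * 0.017 * 0.983 = 0.033422
Locus 8: 2 * 0.138 * 0.862 = 0.237912
Locus 9: 2 * 0.152 * 0.848 = 0.257792
Locus 10: 2 * 0.2 * 0.8 = 0.32
RMP = 2.560e-08

2.560e-08


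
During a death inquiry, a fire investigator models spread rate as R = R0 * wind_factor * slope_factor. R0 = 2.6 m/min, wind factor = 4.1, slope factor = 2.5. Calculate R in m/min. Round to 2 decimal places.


Fire spread rate calculation:
R = R0 * wind_factor * slope_factor
= 2.6 * 4.1 * 2.5
= 10.66 * 2.5
= 26.65 m/min

26.65


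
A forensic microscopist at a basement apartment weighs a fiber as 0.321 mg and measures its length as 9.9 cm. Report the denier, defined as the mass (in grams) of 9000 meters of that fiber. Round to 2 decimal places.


Denier calculation:
Mass in grams = 0.321 mg / 1000 = 0.000321 g
Length in meters = 9.9 cm / 100 = 0.099 m
Linear density = mass / length = 0.000321 / 0.099 = 0.00324242 g/m
Denier = (g/m) * 9000 = 0.00324242 * 9000 = 29.18

29.18


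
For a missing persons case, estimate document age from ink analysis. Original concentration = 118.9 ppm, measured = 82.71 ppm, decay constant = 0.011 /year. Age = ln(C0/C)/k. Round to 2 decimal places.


Document age estimation:
C0/C = 118.9 / 82.71 = 1.437553
ln(C0/C) = 0.362942
t = 0.362942 / 0.011 = 32.99 years

32.99


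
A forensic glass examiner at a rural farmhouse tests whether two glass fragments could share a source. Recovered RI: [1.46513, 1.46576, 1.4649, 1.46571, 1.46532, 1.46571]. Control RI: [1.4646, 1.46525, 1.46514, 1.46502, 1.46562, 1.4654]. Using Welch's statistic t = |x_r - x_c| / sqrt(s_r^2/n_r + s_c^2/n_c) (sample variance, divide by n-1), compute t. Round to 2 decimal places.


Welch's t-criterion for glass RI comparison:
Recovered mean = sum / n_r = 8.79253 / 6 = 1.4654217
Control mean = sum / n_c = 8.79103 / 6 = 1.4651717
Recovered sample variance s_r^2 = 1.29657e-07
Control sample variance s_c^2 = 1.22017e-07
Welch SE (unpooled) = sqrt(s_r^2/n_r + s_c^2/n_c) = sqrt(2.16094e-08 + 2.03361e-08) = sqrt(4.19455e-08) = 0.000204806
|mean_r - mean_c| = 0.00025
t = 0.00025 / 0.000204806 = 1.22

1.22
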